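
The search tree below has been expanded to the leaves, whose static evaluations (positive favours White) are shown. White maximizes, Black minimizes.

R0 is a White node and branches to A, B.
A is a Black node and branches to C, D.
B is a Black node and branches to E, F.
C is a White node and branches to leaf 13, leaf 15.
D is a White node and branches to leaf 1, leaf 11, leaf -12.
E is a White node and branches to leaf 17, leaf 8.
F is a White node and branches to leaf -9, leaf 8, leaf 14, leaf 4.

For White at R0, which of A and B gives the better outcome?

C (White): max(13, 15) = 15
D (White): max(1, 11, -12) = 11
A (Black): min(15, 11) = 11
E (White): max(17, 8) = 17
F (White): max(-9, 8, 14, 4) = 14
B (Black): min(17, 14) = 14
White prefers the higher value; A=11, B=14. B is better since 14 > 11.

B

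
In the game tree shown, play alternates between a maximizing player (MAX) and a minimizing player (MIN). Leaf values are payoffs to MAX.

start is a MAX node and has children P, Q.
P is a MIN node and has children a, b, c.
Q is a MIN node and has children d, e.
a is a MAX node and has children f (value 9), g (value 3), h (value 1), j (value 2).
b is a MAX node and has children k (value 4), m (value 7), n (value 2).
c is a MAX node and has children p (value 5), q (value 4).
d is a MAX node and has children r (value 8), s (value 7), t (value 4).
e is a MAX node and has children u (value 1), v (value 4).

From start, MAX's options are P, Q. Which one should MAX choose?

a (MAX): max(9, 3, 1, 2) = 9
b (MAX): max(4, 7, 2) = 7
c (MAX): max(5, 4) = 5
P (MIN): min(9, 7, 5) = 5
d (MAX): max(8, 7, 4) = 8
e (MAX): max(1, 4) = 4
Q (MIN): min(8, 4) = 4
start (MAX): max(5, 4) = 5
MAX at start wants the highest of {P=5, Q=4}, so chooses P.

P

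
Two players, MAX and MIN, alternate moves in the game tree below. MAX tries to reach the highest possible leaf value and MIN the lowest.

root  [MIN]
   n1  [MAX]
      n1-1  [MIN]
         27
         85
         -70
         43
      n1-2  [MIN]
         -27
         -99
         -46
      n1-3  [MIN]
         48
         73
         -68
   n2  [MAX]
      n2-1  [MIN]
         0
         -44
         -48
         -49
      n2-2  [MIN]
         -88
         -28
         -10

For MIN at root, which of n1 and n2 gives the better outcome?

n1-1 (MIN): min(27, 85, -70, 43) = -70
n1-2 (MIN): min(-27, -99, -46) = -99
n1-3 (MIN): min(48, 73, -68) = -68
n1 (MAX): max(-70, -99, -68) = -68
n2-1 (MIN): min(0, -44, -48, -49) = -49
n2-2 (MIN): min(-88, -28, -10) = -88
n2 (MAX): max(-49, -88) = -49
MIN prefers the lower value; n1=-68, n2=-49. n1 is better since -68 < -49.

n1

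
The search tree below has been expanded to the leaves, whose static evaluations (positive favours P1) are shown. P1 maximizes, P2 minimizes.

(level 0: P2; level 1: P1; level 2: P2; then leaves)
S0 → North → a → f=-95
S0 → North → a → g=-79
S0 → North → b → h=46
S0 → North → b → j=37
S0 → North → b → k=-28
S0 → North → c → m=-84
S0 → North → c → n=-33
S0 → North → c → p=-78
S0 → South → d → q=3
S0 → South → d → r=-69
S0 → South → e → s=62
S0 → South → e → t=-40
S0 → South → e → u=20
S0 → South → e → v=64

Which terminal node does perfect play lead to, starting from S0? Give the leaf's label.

t

a (P2): min(-95, -79) = -95
b (P2): min(46, 37, -28) = -28
c (P2): min(-84, -33, -78) = -84
North (P1): max(-95, -28, -84) = -28
d (P2): min(3, -69) = -69
e (P2): min(62, -40, 20, 64) = -40
South (P1): max(-69, -40) = -40
S0 (P2): min(-28, -40) = -40
At S0, P2 picks South (lowest: -40).
At South, P1 picks e (highest: -40).
At e, P2 picks t (lowest: -40).
Terminal value -40.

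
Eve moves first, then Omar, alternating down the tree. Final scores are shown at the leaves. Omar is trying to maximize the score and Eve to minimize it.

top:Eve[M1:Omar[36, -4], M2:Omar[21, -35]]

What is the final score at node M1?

M1 (Omar): max(36, -4) = 36

36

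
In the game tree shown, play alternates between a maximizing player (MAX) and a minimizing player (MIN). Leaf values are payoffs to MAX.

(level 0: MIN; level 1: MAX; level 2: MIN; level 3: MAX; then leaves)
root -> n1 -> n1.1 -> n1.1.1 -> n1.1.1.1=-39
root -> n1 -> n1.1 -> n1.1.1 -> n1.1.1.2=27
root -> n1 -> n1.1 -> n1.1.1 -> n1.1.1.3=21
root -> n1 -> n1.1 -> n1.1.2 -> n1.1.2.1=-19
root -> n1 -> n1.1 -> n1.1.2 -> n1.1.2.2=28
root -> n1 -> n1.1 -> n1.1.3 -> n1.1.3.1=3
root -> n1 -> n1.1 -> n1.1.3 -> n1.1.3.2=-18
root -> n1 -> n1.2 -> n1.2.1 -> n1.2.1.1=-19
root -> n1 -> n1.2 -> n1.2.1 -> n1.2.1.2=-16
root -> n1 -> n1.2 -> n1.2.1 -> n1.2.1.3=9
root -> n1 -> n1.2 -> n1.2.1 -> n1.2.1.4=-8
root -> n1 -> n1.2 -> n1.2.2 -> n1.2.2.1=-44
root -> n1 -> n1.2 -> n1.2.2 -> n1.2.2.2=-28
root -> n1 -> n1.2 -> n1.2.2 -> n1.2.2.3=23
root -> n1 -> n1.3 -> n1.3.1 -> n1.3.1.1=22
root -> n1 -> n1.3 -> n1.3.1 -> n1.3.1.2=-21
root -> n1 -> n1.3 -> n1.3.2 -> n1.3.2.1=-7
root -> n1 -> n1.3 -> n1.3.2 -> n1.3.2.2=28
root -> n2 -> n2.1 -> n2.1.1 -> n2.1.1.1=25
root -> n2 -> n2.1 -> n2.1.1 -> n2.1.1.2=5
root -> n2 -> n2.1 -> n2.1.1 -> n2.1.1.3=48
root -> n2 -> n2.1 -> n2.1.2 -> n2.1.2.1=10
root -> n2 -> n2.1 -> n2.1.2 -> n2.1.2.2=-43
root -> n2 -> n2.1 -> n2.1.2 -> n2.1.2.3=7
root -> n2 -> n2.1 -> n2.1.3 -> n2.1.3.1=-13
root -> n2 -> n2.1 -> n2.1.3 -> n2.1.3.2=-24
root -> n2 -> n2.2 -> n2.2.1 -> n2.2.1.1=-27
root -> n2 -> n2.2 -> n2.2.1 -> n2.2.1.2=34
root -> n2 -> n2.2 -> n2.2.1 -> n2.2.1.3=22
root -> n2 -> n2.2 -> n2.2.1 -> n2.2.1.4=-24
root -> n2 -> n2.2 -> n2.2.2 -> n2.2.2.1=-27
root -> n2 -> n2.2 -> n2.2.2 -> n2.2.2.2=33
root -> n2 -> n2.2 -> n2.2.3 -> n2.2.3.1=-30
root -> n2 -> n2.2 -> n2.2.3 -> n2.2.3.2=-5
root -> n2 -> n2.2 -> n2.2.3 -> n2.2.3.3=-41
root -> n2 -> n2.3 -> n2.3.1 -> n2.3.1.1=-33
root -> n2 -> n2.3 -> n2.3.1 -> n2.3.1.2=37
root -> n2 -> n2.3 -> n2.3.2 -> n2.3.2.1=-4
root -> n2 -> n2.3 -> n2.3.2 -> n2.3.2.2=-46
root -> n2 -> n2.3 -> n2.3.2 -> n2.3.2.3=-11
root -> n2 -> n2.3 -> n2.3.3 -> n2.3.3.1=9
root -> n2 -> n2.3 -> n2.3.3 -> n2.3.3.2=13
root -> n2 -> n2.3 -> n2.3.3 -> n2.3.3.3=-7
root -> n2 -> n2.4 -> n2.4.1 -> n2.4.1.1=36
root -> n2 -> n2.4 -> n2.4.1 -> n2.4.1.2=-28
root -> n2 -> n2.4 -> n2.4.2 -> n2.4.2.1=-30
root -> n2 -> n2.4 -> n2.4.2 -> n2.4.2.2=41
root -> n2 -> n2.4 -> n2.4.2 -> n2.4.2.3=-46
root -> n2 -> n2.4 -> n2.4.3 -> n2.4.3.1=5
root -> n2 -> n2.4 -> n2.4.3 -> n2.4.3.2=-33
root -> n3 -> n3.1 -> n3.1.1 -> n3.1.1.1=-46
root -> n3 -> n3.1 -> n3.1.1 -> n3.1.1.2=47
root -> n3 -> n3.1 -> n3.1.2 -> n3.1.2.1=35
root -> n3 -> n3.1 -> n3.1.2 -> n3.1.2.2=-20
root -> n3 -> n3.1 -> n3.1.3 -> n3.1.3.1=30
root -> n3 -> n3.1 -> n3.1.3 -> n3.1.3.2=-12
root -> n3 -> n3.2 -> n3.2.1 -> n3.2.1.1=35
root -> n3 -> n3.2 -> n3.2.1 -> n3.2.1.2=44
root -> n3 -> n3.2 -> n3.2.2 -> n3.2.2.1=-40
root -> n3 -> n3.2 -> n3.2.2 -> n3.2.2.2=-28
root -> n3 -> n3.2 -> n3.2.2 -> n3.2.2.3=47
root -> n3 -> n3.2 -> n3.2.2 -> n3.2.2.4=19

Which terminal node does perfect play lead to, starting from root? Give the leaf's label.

n1.1.1 (MAX): max(-39, 27, 21) = 27
n1.1.2 (MAX): max(-19, 28) = 28
n1.1.3 (MAX): max(3, -18) = 3
n1.1 (MIN): min(27, 28, 3) = 3
n1.2.1 (MAX): max(-19, -16, 9, -8) = 9
n1.2.2 (MAX): max(-44, -28, 23) = 23
n1.2 (MIN): min(9, 23) = 9
n1.3.1 (MAX): max(22, -21) = 22
n1.3.2 (MAX): max(-7, 28) = 28
n1.3 (MIN): min(22, 28) = 22
n1 (MAX): max(3, 9, 22) = 22
n2.1.1 (MAX): max(25, 5, 48) = 48
n2.1.2 (MAX): max(10, -43, 7) = 10
n2.1.3 (MAX): max(-13, -24) = -13
n2.1 (MIN): min(48, 10, -13) = -13
n2.2.1 (MAX): max(-27, 34, 22, -24) = 34
n2.2.2 (MAX): max(-27, 33) = 33
n2.2.3 (MAX): max(-30, -5, -41) = -5
n2.2 (MIN): min(34, 33, -5) = -5
n2.3.1 (MAX): max(-33, 37) = 37
n2.3.2 (MAX): max(-4, -46, -11) = -4
n2.3.3 (MAX): max(9, 13, -7) = 13
n2.3 (MIN): min(37, -4, 13) = -4
n2.4.1 (MAX): max(36, -28) = 36
n2.4.2 (MAX): max(-30, 41, -46) = 41
n2.4.3 (MAX): max(5, -33) = 5
n2.4 (MIN): min(36, 41, 5) = 5
n2 (MAX): max(-13, -5, -4, 5) = 5
n3.1.1 (MAX): max(-46, 47) = 47
n3.1.2 (MAX): max(35, -20) = 35
n3.1.3 (MAX): max(30, -12) = 30
n3.1 (MIN): min(47, 35, 30) = 30
n3.2.1 (MAX): max(35, 44) = 44
n3.2.2 (MAX): max(-40, -28, 47, 19) = 47
n3.2 (MIN): min(44, 47) = 44
n3 (MAX): max(30, 44) = 44
root (MIN): min(22, 5, 44) = 5
At root, MIN picks n2 (lowest: 5).
At n2, MAX picks n2.4 (highest: 5).
At n2.4, MIN picks n2.4.3 (lowest: 5).
At n2.4.3, MAX picks n2.4.3.1 (highest: 5).
Terminal value 5.

n2.4.3.1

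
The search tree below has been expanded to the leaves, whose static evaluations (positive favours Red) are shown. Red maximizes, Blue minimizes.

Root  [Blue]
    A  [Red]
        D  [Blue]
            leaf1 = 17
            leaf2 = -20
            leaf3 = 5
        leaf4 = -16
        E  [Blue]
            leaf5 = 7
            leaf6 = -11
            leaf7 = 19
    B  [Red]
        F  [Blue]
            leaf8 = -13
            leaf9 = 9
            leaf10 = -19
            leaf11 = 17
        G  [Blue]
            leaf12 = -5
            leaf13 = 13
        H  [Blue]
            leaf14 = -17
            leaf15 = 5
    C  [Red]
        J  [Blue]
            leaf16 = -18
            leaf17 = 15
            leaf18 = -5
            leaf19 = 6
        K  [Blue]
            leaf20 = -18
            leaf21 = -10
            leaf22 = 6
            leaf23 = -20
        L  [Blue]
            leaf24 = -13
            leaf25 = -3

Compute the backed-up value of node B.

-5

F (Blue): min(-13, 9, -19, 17) = -19
G (Blue): min(-5, 13) = -5
H (Blue): min(-17, 5) = -17
B (Red): max(-19, -5, -17) = -5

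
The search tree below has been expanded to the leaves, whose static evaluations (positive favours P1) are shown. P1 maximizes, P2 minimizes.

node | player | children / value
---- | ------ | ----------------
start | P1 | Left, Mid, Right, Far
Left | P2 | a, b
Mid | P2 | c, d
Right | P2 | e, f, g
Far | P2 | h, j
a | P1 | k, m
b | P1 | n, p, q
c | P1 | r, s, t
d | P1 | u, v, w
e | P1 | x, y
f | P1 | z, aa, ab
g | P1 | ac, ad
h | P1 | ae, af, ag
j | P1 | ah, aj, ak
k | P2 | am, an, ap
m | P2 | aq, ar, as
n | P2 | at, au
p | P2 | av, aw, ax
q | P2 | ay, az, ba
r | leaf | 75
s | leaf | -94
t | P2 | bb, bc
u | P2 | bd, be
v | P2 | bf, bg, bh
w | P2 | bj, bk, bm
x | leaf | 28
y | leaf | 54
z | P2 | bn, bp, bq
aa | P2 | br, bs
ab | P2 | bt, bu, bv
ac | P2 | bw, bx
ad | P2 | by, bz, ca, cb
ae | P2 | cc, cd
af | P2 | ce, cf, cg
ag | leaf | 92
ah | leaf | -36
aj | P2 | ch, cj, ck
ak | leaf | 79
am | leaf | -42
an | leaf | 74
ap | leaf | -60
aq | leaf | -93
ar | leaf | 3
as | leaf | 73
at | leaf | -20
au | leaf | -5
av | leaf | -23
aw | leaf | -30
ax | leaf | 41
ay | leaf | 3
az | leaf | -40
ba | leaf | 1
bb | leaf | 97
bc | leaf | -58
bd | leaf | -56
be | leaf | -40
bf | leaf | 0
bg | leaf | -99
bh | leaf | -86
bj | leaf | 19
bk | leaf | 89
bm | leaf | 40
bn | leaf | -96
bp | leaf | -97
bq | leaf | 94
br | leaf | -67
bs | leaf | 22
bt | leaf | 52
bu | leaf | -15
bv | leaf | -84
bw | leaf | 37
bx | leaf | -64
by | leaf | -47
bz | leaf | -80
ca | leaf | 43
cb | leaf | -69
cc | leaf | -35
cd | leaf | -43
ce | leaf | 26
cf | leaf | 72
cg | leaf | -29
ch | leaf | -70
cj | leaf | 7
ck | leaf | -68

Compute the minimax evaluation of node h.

ae (P2): min(-35, -43) = -43
af (P2): min(26, 72, -29) = -29
h (P1): max(-43, -29, 92) = 92

92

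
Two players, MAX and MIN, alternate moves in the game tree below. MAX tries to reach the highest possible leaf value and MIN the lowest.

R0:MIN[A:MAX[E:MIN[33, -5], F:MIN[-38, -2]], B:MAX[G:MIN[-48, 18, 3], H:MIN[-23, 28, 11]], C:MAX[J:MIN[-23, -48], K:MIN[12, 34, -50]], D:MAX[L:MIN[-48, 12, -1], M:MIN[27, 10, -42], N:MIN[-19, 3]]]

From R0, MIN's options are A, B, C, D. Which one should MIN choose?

C

E (MIN): min(33, -5) = -5
F (MIN): min(-38, -2) = -38
A (MAX): max(-5, -38) = -5
G (MIN): min(-48, 18, 3) = -48
H (MIN): min(-23, 28, 11) = -23
B (MAX): max(-48, -23) = -23
J (MIN): min(-23, -48) = -48
K (MIN): min(12, 34, -50) = -50
C (MAX): max(-48, -50) = -48
L (MIN): min(-48, 12, -1) = -48
M (MIN): min(27, 10, -42) = -42
N (MIN): min(-19, 3) = -19
D (MAX): max(-48, -42, -19) = -19
R0 (MIN): min(-5, -23, -48, -19) = -48
MIN at R0 wants the lowest of {A=-5, B=-23, C=-48, D=-19}, so chooses C.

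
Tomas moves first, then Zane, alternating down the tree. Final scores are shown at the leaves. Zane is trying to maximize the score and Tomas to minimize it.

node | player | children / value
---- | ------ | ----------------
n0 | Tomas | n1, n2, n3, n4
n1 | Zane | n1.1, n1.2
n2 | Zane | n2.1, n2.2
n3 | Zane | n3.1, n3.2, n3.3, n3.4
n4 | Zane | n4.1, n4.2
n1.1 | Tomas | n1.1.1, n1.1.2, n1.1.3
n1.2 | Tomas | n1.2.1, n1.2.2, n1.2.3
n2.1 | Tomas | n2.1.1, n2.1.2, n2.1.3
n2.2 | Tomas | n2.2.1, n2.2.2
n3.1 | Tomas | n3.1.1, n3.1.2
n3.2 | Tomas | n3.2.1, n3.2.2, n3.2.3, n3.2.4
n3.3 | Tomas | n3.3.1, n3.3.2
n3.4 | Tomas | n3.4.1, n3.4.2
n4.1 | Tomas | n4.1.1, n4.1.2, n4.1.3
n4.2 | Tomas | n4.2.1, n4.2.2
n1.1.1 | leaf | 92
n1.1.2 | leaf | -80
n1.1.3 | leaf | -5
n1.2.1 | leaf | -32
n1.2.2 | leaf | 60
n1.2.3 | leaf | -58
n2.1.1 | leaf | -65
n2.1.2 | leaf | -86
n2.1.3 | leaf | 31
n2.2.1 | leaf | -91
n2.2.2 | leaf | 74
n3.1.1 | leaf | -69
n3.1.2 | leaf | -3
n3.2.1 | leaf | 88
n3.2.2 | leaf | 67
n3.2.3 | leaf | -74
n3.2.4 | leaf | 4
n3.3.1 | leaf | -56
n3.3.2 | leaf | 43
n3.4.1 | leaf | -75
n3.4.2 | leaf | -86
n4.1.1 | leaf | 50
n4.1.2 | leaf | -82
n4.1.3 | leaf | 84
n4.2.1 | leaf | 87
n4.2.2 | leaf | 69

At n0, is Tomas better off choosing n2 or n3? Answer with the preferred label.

n2

n2.1 (Tomas): min(-65, -86, 31) = -86
n2.2 (Tomas): min(-91, 74) = -91
n2 (Zane): max(-86, -91) = -86
n3.1 (Tomas): min(-69, -3) = -69
n3.2 (Tomas): min(88, 67, -74, 4) = -74
n3.3 (Tomas): min(-56, 43) = -56
n3.4 (Tomas): min(-75, -86) = -86
n3 (Zane): max(-69, -74, -56, -86) = -56
Tomas prefers the lower value; n2=-86, n3=-56. n2 is better since -86 < -56.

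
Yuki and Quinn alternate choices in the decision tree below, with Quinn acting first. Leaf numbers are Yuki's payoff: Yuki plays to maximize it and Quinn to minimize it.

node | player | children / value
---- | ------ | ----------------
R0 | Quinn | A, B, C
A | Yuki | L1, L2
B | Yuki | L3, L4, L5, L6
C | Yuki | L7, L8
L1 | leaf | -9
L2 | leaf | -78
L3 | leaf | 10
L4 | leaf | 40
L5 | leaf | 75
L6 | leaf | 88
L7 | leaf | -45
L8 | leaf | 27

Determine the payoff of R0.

A (Yuki): max(-9, -78) = -9
B (Yuki): max(10, 40, 75, 88) = 88
C (Yuki): max(-45, 27) = 27
R0 (Quinn): min(-9, 88, 27) = -9

-9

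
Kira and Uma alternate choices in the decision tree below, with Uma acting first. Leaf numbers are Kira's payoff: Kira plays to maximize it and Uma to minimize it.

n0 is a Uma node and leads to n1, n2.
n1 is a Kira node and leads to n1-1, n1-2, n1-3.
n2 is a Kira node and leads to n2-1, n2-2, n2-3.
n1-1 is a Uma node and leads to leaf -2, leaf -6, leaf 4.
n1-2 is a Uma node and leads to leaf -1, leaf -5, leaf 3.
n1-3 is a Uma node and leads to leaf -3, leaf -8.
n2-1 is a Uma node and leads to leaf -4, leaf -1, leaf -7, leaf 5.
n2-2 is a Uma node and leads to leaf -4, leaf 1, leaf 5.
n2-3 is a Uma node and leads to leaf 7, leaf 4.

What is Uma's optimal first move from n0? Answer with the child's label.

n1-1 (Uma): min(-2, -6, 4) = -6
n1-2 (Uma): min(-1, -5, 3) = -5
n1-3 (Uma): min(-3, -8) = -8
n1 (Kira): max(-6, -5, -8) = -5
n2-1 (Uma): min(-4, -1, -7, 5) = -7
n2-2 (Uma): min(-4, 1, 5) = -4
n2-3 (Uma): min(7, 4) = 4
n2 (Kira): max(-7, -4, 4) = 4
n0 (Uma): min(-5, 4) = -5
Uma at n0 wants the lowest of {n1=-5, n2=4}, so chooses n1.

n1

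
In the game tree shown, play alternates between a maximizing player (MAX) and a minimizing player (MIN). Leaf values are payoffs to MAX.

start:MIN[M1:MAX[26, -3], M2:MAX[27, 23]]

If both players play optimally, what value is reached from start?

M1 (MAX): max(26, -3) = 26
M2 (MAX): max(27, 23) = 27
start (MIN): min(26, 27) = 26

26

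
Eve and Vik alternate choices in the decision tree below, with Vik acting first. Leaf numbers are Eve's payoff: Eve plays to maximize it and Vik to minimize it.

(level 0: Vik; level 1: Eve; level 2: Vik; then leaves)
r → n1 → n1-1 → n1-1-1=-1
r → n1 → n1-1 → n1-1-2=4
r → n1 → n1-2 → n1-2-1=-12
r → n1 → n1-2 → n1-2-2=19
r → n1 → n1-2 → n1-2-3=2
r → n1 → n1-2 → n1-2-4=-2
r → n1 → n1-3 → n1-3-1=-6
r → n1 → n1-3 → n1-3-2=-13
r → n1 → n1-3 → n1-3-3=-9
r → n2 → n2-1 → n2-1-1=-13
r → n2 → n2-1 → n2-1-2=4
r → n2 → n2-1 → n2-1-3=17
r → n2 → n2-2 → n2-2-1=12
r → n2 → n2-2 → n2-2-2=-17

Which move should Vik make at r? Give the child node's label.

n2

n1-1 (Vik): min(-1, 4) = -1
n1-2 (Vik): min(-12, 19, 2, -2) = -12
n1-3 (Vik): min(-6, -13, -9) = -13
n1 (Eve): max(-1, -12, -13) = -1
n2-1 (Vik): min(-13, 4, 17) = -13
n2-2 (Vik): min(12, -17) = -17
n2 (Eve): max(-13, -17) = -13
r (Vik): min(-1, -13) = -13
Vik at r wants the lowest of {n1=-1, n2=-13}, so chooses n2.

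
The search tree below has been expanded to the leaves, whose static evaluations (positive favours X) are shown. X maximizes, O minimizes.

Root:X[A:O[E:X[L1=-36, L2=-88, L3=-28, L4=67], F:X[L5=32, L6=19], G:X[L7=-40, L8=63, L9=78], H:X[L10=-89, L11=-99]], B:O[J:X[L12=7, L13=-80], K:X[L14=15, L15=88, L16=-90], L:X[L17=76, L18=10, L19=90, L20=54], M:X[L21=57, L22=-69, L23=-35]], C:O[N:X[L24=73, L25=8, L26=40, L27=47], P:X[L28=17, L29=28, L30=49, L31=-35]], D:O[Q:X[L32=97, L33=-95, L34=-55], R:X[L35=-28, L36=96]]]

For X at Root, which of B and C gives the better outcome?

J (X): max(7, -80) = 7
K (X): max(15, 88, -90) = 88
L (X): max(76, 10, 90, 54) = 90
M (X): max(57, -69, -35) = 57
B (O): min(7, 88, 90, 57) = 7
N (X): max(73, 8, 40, 47) = 73
P (X): max(17, 28, 49, -35) = 49
C (O): min(73, 49) = 49
X prefers the higher value; B=7, C=49. C is better since 49 > 7.

C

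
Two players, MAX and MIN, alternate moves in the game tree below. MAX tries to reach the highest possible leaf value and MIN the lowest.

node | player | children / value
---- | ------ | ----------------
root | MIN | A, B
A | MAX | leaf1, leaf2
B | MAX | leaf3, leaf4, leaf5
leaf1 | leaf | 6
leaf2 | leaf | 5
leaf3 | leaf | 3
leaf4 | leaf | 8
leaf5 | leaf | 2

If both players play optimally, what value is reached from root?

A (MAX): max(6, 5) = 6
B (MAX): max(3, 8, 2) = 8
root (MIN): min(6, 8) = 6

6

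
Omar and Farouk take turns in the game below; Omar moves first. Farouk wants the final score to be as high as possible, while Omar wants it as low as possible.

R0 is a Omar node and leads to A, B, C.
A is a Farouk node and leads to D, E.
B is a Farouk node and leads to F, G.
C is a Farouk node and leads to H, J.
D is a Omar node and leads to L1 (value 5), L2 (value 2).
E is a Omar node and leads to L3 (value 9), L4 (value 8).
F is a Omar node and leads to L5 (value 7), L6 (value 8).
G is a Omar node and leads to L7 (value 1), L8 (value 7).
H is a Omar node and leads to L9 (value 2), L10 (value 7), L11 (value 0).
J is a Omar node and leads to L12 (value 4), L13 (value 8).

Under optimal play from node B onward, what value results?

7

F (Omar): min(7, 8) = 7
G (Omar): min(1, 7) = 1
B (Farouk): max(7, 1) = 7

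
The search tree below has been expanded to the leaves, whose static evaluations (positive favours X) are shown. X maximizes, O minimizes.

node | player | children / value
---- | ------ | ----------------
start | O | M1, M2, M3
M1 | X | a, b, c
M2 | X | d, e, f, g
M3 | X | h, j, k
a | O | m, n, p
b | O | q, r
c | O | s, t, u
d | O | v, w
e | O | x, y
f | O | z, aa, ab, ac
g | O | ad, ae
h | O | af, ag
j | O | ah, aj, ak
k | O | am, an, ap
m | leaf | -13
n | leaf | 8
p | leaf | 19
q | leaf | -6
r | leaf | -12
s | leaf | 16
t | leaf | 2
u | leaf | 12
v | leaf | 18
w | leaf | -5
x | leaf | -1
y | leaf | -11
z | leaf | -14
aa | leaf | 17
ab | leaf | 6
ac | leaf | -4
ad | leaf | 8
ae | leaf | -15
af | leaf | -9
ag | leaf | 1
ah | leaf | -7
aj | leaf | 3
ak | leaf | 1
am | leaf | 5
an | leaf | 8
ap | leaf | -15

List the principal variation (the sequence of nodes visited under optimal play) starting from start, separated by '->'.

start -> M3 -> j -> ah

a (O): min(-13, 8, 19) = -13
b (O): min(-6, -12) = -12
c (O): min(16, 2, 12) = 2
M1 (X): max(-13, -12, 2) = 2
d (O): min(18, -5) = -5
e (O): min(-1, -11) = -11
f (O): min(-14, 17, 6, -4) = -14
g (O): min(8, -15) = -15
M2 (X): max(-5, -11, -14, -15) = -5
h (O): min(-9, 1) = -9
j (O): min(-7, 3, 1) = -7
k (O): min(5, 8, -15) = -15
M3 (X): max(-9, -7, -15) = -7
start (O): min(2, -5, -7) = -7
At start, O picks M3 (lowest: -7).
At M3, X picks j (highest: -7).
At j, O picks ah (lowest: -7).
Terminal value -7.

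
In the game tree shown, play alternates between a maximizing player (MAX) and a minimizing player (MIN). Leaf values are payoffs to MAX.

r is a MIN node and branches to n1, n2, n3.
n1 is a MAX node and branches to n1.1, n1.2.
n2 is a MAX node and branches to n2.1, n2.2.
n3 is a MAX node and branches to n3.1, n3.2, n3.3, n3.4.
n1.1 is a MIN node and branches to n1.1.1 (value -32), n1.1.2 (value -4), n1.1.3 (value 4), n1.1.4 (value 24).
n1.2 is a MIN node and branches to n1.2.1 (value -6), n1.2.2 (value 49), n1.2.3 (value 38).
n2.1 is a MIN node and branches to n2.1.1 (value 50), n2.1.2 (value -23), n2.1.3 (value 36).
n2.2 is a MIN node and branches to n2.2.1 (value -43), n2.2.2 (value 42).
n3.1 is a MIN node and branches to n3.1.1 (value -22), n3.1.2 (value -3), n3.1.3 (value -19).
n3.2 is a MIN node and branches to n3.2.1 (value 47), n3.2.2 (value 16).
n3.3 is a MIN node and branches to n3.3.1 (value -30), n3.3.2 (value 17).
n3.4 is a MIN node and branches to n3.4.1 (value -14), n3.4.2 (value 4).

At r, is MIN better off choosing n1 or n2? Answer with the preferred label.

n1.1 (MIN): min(-32, -4, 4, 24) = -32
n1.2 (MIN): min(-6, 49, 38) = -6
n1 (MAX): max(-32, -6) = -6
n2.1 (MIN): min(50, -23, 36) = -23
n2.2 (MIN): min(-43, 42) = -43
n2 (MAX): max(-23, -43) = -23
MIN prefers the lower value; n1=-6, n2=-23. n2 is better since -23 < -6.

n2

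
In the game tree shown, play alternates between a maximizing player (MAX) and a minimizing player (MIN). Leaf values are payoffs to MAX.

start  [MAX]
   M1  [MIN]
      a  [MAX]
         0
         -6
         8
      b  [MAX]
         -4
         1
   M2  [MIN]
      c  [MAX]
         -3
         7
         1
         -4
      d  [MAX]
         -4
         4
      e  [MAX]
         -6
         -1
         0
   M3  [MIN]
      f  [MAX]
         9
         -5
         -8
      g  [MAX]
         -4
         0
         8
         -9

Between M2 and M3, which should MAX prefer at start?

M3

c (MAX): max(-3, 7, 1, -4) = 7
d (MAX): max(-4, 4) = 4
e (MAX): max(-6, -1, 0) = 0
M2 (MIN): min(7, 4, 0) = 0
f (MAX): max(9, -5, -8) = 9
g (MAX): max(-4, 0, 8, -9) = 8
M3 (MIN): min(9, 8) = 8
MAX prefers the higher value; M2=0, M3=8. M3 is better since 8 > 0.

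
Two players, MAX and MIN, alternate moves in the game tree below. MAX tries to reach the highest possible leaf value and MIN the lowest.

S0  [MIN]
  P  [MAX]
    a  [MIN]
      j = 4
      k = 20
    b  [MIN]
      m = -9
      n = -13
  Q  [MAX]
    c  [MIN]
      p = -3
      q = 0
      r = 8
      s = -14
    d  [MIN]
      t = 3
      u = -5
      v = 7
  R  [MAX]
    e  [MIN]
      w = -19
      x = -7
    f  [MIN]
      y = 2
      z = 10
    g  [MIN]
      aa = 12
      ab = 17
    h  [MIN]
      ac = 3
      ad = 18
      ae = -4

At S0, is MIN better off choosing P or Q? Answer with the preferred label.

Q

a (MIN): min(4, 20) = 4
b (MIN): min(-9, -13) = -13
P (MAX): max(4, -13) = 4
c (MIN): min(-3, 0, 8, -14) = -14
d (MIN): min(3, -5, 7) = -5
Q (MAX): max(-14, -5) = -5
MIN prefers the lower value; P=4, Q=-5. Q is better since -5 < 4.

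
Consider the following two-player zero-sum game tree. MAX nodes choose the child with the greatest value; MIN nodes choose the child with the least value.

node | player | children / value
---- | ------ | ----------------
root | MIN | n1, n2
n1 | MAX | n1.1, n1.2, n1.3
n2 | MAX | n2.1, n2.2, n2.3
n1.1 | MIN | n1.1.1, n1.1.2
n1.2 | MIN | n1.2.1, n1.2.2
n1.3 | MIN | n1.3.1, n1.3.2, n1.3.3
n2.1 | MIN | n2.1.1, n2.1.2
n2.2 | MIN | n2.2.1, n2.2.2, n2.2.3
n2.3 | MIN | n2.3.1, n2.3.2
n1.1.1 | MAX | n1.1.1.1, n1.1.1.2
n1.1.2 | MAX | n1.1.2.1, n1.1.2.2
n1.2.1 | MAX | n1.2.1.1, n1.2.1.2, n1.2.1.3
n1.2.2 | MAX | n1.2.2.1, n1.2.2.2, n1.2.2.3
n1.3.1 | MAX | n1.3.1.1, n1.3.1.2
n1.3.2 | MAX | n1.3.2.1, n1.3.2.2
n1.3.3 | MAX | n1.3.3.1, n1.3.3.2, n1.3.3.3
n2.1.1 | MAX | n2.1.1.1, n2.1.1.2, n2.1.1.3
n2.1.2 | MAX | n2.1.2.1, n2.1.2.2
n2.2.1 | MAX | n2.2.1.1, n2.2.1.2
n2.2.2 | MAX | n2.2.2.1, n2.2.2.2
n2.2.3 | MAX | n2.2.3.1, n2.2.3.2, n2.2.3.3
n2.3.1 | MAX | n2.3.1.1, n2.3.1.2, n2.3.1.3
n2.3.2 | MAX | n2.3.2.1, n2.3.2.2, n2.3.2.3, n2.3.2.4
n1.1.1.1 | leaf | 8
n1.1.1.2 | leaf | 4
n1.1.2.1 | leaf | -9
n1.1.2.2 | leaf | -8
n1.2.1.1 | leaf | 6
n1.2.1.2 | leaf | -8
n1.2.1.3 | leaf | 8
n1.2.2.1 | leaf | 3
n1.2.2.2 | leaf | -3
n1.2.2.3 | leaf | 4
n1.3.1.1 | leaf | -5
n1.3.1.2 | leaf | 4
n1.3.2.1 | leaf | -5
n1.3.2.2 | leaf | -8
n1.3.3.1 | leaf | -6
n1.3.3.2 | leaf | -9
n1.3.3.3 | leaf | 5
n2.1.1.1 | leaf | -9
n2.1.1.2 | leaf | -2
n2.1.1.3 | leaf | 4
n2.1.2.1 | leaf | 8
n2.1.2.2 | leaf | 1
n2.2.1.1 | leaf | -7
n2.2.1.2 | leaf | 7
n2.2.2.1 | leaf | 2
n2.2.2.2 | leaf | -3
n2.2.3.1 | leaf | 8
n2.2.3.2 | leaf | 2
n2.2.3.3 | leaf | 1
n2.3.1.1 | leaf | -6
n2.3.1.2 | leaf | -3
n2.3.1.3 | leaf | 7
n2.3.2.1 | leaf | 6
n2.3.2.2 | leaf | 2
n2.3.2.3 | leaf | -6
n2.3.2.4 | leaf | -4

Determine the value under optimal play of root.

n1.1.1 (MAX): max(8, 4) = 8
n1.1.2 (MAX): max(-9, -8) = -8
n1.1 (MIN): min(8, -8) = -8
n1.2.1 (MAX): max(6, -8, 8) = 8
n1.2.2 (MAX): max(3, -3, 4) = 4
n1.2 (MIN): min(8, 4) = 4
n1.3.1 (MAX): max(-5, 4) = 4
n1.3.2 (MAX): max(-5, -8) = -5
n1.3.3 (MAX): max(-6, -9, 5) = 5
n1.3 (MIN): min(4, -5, 5) = -5
n1 (MAX): max(-8, 4, -5) = 4
n2.1.1 (MAX): max(-9, -2, 4) = 4
n2.1.2 (MAX): max(8, 1) = 8
n2.1 (MIN): min(4, 8) = 4
n2.2.1 (MAX): max(-7, 7) = 7
n2.2.2 (MAX): max(2, -3) = 2
n2.2.3 (MAX): max(8, 2, 1) = 8
n2.2 (MIN): min(7, 2, 8) = 2
n2.3.1 (MAX): max(-6, -3, 7) = 7
n2.3.2 (MAX): max(6, 2, -6, -4) = 6
n2.3 (MIN): min(7, 6) = 6
n2 (MAX): max(4, 2, 6) = 6
root (MIN): min(4, 6) = 4

4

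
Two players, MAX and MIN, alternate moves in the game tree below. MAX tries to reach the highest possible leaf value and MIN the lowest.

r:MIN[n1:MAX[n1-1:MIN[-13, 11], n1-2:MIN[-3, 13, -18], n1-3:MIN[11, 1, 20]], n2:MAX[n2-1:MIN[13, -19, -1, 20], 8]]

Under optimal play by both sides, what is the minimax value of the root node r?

1

n1-1 (MIN): min(-13, 11) = -13
n1-2 (MIN): min(-3, 13, -18) = -18
n1-3 (MIN): min(11, 1, 20) = 1
n1 (MAX): max(-13, -18, 1) = 1
n2-1 (MIN): min(13, -19, -1, 20) = -19
n2 (MAX): max(-19, 8) = 8
r (MIN): min(1, 8) = 1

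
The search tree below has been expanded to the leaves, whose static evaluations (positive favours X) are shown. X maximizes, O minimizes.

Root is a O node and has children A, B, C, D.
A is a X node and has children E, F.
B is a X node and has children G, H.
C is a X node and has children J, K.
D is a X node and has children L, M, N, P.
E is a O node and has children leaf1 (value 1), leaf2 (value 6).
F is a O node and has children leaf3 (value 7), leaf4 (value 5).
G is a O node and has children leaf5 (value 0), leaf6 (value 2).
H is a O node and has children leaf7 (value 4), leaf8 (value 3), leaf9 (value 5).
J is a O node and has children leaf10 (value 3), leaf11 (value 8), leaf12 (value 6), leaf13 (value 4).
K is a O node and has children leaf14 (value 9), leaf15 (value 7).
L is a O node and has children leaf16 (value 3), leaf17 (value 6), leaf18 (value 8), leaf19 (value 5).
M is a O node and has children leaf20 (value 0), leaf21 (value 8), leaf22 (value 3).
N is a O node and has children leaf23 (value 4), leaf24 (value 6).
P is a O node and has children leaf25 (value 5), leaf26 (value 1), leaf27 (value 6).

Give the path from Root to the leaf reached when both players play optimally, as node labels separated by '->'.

E (O): min(1, 6) = 1
F (O): min(7, 5) = 5
A (X): max(1, 5) = 5
G (O): min(0, 2) = 0
H (O): min(4, 3, 5) = 3
B (X): max(0, 3) = 3
J (O): min(3, 8, 6, 4) = 3
K (O): min(9, 7) = 7
C (X): max(3, 7) = 7
L (O): min(3, 6, 8, 5) = 3
M (O): min(0, 8, 3) = 0
N (O): min(4, 6) = 4
P (O): min(5, 1, 6) = 1
D (X): max(3, 0, 4, 1) = 4
Root (O): min(5, 3, 7, 4) = 3
At Root, O picks B (lowest: 3).
At B, X picks H (highest: 3).
At H, O picks leaf8 (lowest: 3).
Terminal value 3.

Root -> B -> H -> leaf8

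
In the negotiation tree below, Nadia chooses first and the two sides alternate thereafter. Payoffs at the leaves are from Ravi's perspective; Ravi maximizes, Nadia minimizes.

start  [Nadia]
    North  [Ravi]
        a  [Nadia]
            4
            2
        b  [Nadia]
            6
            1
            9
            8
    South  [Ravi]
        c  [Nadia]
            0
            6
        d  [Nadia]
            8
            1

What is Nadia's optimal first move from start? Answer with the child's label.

South

a (Nadia): min(4, 2) = 2
b (Nadia): min(6, 1, 9, 8) = 1
North (Ravi): max(2, 1) = 2
c (Nadia): min(0, 6) = 0
d (Nadia): min(8, 1) = 1
South (Ravi): max(0, 1) = 1
start (Nadia): min(2, 1) = 1
Nadia at start wants the lowest of {North=2, South=1}, so chooses South.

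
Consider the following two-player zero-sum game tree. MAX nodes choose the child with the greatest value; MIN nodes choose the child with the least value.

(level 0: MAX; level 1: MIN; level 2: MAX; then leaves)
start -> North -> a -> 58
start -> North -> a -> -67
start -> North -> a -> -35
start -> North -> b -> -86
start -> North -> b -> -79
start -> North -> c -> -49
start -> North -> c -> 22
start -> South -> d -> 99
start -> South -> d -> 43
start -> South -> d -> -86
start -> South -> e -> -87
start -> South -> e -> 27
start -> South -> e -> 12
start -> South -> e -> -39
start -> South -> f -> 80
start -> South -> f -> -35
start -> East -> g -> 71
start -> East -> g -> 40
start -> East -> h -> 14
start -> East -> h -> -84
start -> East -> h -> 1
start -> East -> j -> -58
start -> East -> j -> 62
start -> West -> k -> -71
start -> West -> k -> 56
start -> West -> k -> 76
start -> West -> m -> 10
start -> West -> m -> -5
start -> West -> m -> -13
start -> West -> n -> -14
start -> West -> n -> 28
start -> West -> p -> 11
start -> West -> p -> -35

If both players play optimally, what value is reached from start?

27

a (MAX): max(58, -67, -35) = 58
b (MAX): max(-86, -79) = -79
c (MAX): max(-49, 22) = 22
North (MIN): min(58, -79, 22) = -79
d (MAX): max(99, 43, -86) = 99
e (MAX): max(-87, 27, 12, -39) = 27
f (MAX): max(80, -35) = 80
South (MIN): min(99, 27, 80) = 27
g (MAX): max(71, 40) = 71
h (MAX): max(14, -84, 1) = 14
j (MAX): max(-58, 62) = 62
East (MIN): min(71, 14, 62) = 14
k (MAX): max(-71, 56, 76) = 76
m (MAX): max(10, -5, -13) = 10
n (MAX): max(-14, 28) = 28
p (MAX): max(11, -35) = 11
West (MIN): min(76, 10, 28, 11) = 10
start (MAX): max(-79, 27, 14, 10) = 27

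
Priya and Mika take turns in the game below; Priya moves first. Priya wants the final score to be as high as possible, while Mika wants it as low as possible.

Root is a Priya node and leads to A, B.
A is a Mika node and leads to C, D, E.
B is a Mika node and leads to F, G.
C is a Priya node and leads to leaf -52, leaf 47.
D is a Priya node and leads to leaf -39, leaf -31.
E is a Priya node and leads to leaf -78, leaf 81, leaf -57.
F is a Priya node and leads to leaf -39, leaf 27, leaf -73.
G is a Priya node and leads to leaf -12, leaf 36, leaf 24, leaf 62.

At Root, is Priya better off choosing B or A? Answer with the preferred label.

F (Priya): max(-39, 27, -73) = 27
G (Priya): max(-12, 36, 24, 62) = 62
B (Mika): min(27, 62) = 27
C (Priya): max(-52, 47) = 47
D (Priya): max(-39, -31) = -31
E (Priya): max(-78, 81, -57) = 81
A (Mika): min(47, -31, 81) = -31
Priya prefers the higher value; B=27, A=-31. B is better since 27 > -31.

B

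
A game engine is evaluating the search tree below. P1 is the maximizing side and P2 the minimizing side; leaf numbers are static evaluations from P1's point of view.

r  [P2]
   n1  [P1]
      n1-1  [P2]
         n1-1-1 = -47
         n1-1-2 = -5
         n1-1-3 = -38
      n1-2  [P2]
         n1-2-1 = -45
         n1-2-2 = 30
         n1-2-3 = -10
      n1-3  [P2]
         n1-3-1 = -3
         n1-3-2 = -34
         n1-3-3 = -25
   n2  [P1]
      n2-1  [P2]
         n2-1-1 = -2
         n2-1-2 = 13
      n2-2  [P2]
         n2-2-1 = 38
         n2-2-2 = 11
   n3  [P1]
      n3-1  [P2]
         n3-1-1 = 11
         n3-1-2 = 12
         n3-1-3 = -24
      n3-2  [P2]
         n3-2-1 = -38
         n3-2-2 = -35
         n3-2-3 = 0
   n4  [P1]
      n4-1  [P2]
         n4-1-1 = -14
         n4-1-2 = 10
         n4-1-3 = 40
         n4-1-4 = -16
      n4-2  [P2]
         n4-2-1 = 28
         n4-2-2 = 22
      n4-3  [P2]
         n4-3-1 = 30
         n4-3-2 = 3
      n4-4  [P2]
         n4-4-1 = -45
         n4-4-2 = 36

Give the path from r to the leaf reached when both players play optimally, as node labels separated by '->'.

n1-1 (P2): min(-47, -5, -38) = -47
n1-2 (P2): min(-45, 30, -10) = -45
n1-3 (P2): min(-3, -34, -25) = -34
n1 (P1): max(-47, -45, -34) = -34
n2-1 (P2): min(-2, 13) = -2
n2-2 (P2): min(38, 11) = 11
n2 (P1): max(-2, 11) = 11
n3-1 (P2): min(11, 12, -24) = -24
n3-2 (P2): min(-38, -35, 0) = -38
n3 (P1): max(-24, -38) = -24
n4-1 (P2): min(-14, 10, 40, -16) = -16
n4-2 (P2): min(28, 22) = 22
n4-3 (P2): min(30, 3) = 3
n4-4 (P2): min(-45, 36) = -45
n4 (P1): max(-16, 22, 3, -45) = 22
r (P2): min(-34, 11, -24, 22) = -34
At r, P2 picks n1 (lowest: -34).
At n1, P1 picks n1-3 (highest: -34).
At n1-3, P2 picks n1-3-2 (lowest: -34).
Terminal value -34.

r -> n1 -> n1-3 -> n1-3-2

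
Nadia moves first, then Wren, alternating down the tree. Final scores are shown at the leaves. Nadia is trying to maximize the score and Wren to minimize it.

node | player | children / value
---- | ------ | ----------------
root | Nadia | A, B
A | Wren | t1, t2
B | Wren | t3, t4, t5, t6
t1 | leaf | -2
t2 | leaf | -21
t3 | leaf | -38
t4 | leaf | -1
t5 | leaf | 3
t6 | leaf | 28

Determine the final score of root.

A (Wren): min(-2, -21) = -21
B (Wren): min(-38, -1, 3, 28) = -38
root (Nadia): max(-21, -38) = -21

-21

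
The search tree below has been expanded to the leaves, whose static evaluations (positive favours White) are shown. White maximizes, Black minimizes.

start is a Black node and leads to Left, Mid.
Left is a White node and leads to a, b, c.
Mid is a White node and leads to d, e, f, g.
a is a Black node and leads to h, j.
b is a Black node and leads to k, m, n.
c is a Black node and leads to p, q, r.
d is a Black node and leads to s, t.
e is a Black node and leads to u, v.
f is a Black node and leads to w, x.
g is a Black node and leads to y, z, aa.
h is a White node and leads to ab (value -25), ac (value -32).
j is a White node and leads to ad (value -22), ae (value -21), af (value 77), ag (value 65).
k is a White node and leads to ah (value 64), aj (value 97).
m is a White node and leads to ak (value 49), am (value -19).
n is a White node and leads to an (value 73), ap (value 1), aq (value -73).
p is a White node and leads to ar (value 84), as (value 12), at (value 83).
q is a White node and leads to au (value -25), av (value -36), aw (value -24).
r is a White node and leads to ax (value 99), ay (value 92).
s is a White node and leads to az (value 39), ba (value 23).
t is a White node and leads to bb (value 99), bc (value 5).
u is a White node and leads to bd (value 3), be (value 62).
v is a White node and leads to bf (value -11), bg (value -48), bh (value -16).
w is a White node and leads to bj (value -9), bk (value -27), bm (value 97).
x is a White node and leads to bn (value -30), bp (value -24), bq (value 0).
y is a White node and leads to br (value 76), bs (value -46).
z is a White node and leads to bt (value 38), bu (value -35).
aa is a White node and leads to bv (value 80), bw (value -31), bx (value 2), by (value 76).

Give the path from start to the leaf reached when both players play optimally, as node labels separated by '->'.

h (White): max(-25, -32) = -25
j (White): max(-22, -21, 77, 65) = 77
a (Black): min(-25, 77) = -25
k (White): max(64, 97) = 97
m (White): max(49, -19) = 49
n (White): max(73, 1, -73) = 73
b (Black): min(97, 49, 73) = 49
p (White): max(84, 12, 83) = 84
q (White): max(-25, -36, -24) = -24
r (White): max(99, 92) = 99
c (Black): min(84, -24, 99) = -24
Left (White): max(-25, 49, -24) = 49
s (White): max(39, 23) = 39
t (White): max(99, 5) = 99
d (Black): min(39, 99) = 39
u (White): max(3, 62) = 62
v (White): max(-11, -48, -16) = -11
e (Black): min(62, -11) = -11
w (White): max(-9, -27, 97) = 97
x (White): max(-30, -24, 0) = 0
f (Black): min(97, 0) = 0
y (White): max(76, -46) = 76
z (White): max(38, -35) = 38
aa (White): max(80, -31, 2, 76) = 80
g (Black): min(76, 38, 80) = 38
Mid (White): max(39, -11, 0, 38) = 39
start (Black): min(49, 39) = 39
At start, Black picks Mid (lowest: 39).
At Mid, White picks d (highest: 39).
At d, Black picks s (lowest: 39).
At s, White picks az (highest: 39).
Terminal value 39.

start -> Mid -> d -> s -> az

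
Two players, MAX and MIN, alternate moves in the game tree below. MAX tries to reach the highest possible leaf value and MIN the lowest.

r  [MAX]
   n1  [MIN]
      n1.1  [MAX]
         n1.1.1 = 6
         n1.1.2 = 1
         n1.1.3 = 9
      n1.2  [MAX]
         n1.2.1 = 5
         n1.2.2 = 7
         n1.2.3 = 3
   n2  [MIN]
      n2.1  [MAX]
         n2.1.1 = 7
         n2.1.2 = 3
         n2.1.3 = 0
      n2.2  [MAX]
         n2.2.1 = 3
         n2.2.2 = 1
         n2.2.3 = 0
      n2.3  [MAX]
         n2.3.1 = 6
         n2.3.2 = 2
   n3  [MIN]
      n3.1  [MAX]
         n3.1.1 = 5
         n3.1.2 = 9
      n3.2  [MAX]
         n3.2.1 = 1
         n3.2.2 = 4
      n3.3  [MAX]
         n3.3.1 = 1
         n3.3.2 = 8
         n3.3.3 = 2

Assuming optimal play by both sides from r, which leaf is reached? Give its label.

n1.1 (MAX): max(6, 1, 9) = 9
n1.2 (MAX): max(5, 7, 3) = 7
n1 (MIN): min(9, 7) = 7
n2.1 (MAX): max(7, 3, 0) = 7
n2.2 (MAX): max(3, 1, 0) = 3
n2.3 (MAX): max(6, 2) = 6
n2 (MIN): min(7, 3, 6) = 3
n3.1 (MAX): max(5, 9) = 9
n3.2 (MAX): max(1, 4) = 4
n3.3 (MAX): max(1, 8, 2) = 8
n3 (MIN): min(9, 4, 8) = 4
r (MAX): max(7, 3, 4) = 7
At r, MAX picks n1 (highest: 7).
At n1, MIN picks n1.2 (lowest: 7).
At n1.2, MAX picks n1.2.2 (highest: 7).
Terminal value 7.

n1.2.2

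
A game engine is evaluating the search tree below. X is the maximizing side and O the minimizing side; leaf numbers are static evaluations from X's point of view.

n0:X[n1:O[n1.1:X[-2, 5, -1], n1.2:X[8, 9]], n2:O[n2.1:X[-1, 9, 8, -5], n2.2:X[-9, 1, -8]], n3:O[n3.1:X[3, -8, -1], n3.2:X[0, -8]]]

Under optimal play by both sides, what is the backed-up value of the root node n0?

5

n1.1 (X): max(-2, 5, -1) = 5
n1.2 (X): max(8, 9) = 9
n1 (O): min(5, 9) = 5
n2.1 (X): max(-1, 9, 8, -5) = 9
n2.2 (X): max(-9, 1, -8) = 1
n2 (O): min(9, 1) = 1
n3.1 (X): max(3, -8, -1) = 3
n3.2 (X): max(0, -8) = 0
n3 (O): min(3, 0) = 0
n0 (X): max(5, 1, 0) = 5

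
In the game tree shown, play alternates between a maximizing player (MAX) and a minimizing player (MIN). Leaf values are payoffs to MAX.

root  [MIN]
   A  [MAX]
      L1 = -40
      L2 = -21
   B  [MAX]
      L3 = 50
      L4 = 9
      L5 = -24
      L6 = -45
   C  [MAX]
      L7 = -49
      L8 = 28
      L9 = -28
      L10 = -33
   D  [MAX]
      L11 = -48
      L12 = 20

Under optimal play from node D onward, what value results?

D (MAX): max(-48, 20) = 20

20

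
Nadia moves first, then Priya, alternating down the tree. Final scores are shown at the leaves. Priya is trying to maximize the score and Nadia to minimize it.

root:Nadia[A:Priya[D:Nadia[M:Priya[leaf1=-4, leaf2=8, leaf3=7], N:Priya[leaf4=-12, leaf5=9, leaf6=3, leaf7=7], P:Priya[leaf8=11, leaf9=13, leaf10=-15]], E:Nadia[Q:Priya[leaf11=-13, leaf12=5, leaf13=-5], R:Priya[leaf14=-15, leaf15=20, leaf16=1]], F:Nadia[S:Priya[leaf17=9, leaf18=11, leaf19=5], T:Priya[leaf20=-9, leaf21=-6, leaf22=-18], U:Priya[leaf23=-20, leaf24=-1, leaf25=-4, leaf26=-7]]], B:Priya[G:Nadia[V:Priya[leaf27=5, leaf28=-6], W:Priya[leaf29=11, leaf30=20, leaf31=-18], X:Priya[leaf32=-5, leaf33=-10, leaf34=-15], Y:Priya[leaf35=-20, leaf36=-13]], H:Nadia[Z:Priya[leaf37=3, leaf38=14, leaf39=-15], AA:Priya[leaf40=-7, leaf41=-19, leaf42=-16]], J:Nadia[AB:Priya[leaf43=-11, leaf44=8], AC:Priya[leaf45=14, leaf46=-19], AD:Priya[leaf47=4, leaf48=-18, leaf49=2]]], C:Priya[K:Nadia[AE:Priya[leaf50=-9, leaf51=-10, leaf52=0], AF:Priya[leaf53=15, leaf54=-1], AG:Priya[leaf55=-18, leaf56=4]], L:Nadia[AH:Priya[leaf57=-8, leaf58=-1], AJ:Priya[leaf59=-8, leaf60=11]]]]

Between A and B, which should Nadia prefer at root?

M (Priya): max(-4, 8, 7) = 8
N (Priya): max(-12, 9, 3, 7) = 9
P (Priya): max(11, 13, -15) = 13
D (Nadia): min(8, 9, 13) = 8
Q (Priya): max(-13, 5, -5) = 5
R (Priya): max(-15, 20, 1) = 20
E (Nadia): min(5, 20) = 5
S (Priya): max(9, 11, 5) = 11
T (Priya): max(-9, -6, -18) = -6
U (Priya): max(-20, -1, -4, -7) = -1
F (Nadia): min(11, -6, -1) = -6
A (Priya): max(8, 5, -6) = 8
V (Priya): max(5, -6) = 5
W (Priya): max(11, 20, -18) = 20
X (Priya): max(-5, -10, -15) = -5
Y (Priya): max(-20, -13) = -13
G (Nadia): min(5, 20, -5, -13) = -13
Z (Priya): max(3, 14, -15) = 14
AA (Priya): max(-7, -19, -16) = -7
H (Nadia): min(14, -7) = -7
AB (Priya): max(-11, 8) = 8
AC (Priya): max(14, -19) = 14
AD (Priya): max(4, -18, 2) = 4
J (Nadia): min(8, 14, 4) = 4
B (Priya): max(-13, -7, 4) = 4
Nadia prefers the lower value; A=8, B=4. B is better since 4 < 8.

B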